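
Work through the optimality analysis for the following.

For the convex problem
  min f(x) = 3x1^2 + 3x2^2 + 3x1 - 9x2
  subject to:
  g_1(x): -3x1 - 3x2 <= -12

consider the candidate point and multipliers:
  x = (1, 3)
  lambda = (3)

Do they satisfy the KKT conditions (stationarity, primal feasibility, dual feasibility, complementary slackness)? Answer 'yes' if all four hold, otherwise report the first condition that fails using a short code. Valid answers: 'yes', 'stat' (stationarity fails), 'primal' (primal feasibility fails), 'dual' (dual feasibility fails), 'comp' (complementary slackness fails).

Gradient of f: grad f(x) = Q x + c = (9, 9)
Constraint values g_i(x) = a_i^T x - b_i:
  g_1((1, 3)) = 0
Stationarity residual: grad f(x) + sum_i lambda_i a_i = (0, 0)
  -> stationarity OK
Primal feasibility (all g_i <= 0): OK
Dual feasibility (all lambda_i >= 0): OK
Complementary slackness (lambda_i * g_i(x) = 0 for all i): OK

Verdict: yes, KKT holds.

yes


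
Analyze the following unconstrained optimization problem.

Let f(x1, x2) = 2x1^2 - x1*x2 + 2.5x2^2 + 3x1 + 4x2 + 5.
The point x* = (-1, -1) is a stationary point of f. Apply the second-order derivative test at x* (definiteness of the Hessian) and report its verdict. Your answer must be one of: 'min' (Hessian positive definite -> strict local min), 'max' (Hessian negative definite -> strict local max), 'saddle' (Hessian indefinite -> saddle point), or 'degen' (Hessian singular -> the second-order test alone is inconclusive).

Compute the Hessian H = grad^2 f:
  H = [[4, -1], [-1, 5]]
Verify stationarity: grad f(x*) = H x* + g = (0, 0).
Eigenvalues of H: 3.382, 5.618.
Both eigenvalues > 0, so H is positive definite -> x* is a strict local min.

min


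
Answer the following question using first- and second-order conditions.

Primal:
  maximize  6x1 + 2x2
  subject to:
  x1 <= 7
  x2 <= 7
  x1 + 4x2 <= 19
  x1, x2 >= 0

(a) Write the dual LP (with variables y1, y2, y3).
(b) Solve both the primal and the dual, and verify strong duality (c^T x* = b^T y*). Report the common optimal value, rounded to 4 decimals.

The standard primal-dual pair for 'max c^T x s.t. A x <= b, x >= 0' is:
  Dual:  min b^T y  s.t.  A^T y >= c,  y >= 0.

So the dual LP is:
  minimize  7y1 + 7y2 + 19y3
  subject to:
    y1 + y3 >= 6
    y2 + 4y3 >= 2
    y1, y2, y3 >= 0

Solving the primal: x* = (7, 3).
  primal value c^T x* = 48.
Solving the dual: y* = (5.5, 0, 0.5).
  dual value b^T y* = 48.
Strong duality: c^T x* = b^T y*. Confirmed.

48


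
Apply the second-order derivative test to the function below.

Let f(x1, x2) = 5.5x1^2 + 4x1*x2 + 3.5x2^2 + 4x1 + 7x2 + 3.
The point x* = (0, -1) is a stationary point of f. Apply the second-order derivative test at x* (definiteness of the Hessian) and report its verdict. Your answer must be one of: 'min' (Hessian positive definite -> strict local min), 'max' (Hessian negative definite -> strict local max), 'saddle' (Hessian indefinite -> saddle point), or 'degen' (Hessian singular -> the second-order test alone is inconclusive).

Compute the Hessian H = grad^2 f:
  H = [[11, 4], [4, 7]]
Verify stationarity: grad f(x*) = H x* + g = (0, 0).
Eigenvalues of H: 4.5279, 13.4721.
Both eigenvalues > 0, so H is positive definite -> x* is a strict local min.

min


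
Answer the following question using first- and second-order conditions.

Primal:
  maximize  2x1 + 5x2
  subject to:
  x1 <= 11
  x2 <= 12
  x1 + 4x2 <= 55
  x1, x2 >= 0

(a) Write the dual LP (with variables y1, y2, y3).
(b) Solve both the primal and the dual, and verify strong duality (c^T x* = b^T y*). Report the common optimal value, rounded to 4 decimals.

The standard primal-dual pair for 'max c^T x s.t. A x <= b, x >= 0' is:
  Dual:  min b^T y  s.t.  A^T y >= c,  y >= 0.

So the dual LP is:
  minimize  11y1 + 12y2 + 55y3
  subject to:
    y1 + y3 >= 2
    y2 + 4y3 >= 5
    y1, y2, y3 >= 0

Solving the primal: x* = (11, 11).
  primal value c^T x* = 77.
Solving the dual: y* = (0.75, 0, 1.25).
  dual value b^T y* = 77.
Strong duality: c^T x* = b^T y*. Confirmed.

77


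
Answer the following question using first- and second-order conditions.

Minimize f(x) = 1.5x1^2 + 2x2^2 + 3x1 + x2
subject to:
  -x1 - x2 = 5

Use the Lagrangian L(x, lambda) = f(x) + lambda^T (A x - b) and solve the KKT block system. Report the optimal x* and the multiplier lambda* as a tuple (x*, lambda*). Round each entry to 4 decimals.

Form the Lagrangian:
  L(x, lambda) = (1/2) x^T Q x + c^T x + lambda^T (A x - b)
Stationarity (grad_x L = 0): Q x + c + A^T lambda = 0.
Primal feasibility: A x = b.

This gives the KKT block system:
  [ Q   A^T ] [ x     ]   [-c ]
  [ A    0  ] [ lambda ] = [ b ]

Solving the linear system:
  x*      = (-3.1429, -1.8571)
  lambda* = (-6.4286)
  f(x*)   = 10.4286

x* = (-3.1429, -1.8571), lambda* = (-6.4286)


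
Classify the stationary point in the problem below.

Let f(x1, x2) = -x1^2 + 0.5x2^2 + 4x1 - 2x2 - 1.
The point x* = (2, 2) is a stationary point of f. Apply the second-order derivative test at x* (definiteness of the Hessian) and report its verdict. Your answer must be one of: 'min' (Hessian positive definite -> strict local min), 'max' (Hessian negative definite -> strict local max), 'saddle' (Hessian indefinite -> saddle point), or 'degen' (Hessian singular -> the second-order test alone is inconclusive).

Compute the Hessian H = grad^2 f:
  H = [[-2, 0], [0, 1]]
Verify stationarity: grad f(x*) = H x* + g = (0, 0).
Eigenvalues of H: -2, 1.
Eigenvalues have mixed signs, so H is indefinite -> x* is a saddle point.

saddle


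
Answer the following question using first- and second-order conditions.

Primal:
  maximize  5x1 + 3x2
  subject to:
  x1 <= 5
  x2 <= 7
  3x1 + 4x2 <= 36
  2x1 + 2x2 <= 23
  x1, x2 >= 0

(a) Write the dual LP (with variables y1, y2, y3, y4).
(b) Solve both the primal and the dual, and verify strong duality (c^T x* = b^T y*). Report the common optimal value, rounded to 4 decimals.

The standard primal-dual pair for 'max c^T x s.t. A x <= b, x >= 0' is:
  Dual:  min b^T y  s.t.  A^T y >= c,  y >= 0.

So the dual LP is:
  minimize  5y1 + 7y2 + 36y3 + 23y4
  subject to:
    y1 + 3y3 + 2y4 >= 5
    y2 + 4y3 + 2y4 >= 3
    y1, y2, y3, y4 >= 0

Solving the primal: x* = (5, 5.25).
  primal value c^T x* = 40.75.
Solving the dual: y* = (2.75, 0, 0.75, 0).
  dual value b^T y* = 40.75.
Strong duality: c^T x* = b^T y*. Confirmed.

40.75


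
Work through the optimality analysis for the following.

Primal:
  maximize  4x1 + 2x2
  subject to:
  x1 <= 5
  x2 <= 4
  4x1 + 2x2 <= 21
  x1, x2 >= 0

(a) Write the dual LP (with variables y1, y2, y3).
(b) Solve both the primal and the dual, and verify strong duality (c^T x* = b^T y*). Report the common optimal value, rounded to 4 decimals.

The standard primal-dual pair for 'max c^T x s.t. A x <= b, x >= 0' is:
  Dual:  min b^T y  s.t.  A^T y >= c,  y >= 0.

So the dual LP is:
  minimize  5y1 + 4y2 + 21y3
  subject to:
    y1 + 4y3 >= 4
    y2 + 2y3 >= 2
    y1, y2, y3 >= 0

Solving the primal: x* = (3.25, 4).
  primal value c^T x* = 21.
Solving the dual: y* = (0, 0, 1).
  dual value b^T y* = 21.
Strong duality: c^T x* = b^T y*. Confirmed.

21


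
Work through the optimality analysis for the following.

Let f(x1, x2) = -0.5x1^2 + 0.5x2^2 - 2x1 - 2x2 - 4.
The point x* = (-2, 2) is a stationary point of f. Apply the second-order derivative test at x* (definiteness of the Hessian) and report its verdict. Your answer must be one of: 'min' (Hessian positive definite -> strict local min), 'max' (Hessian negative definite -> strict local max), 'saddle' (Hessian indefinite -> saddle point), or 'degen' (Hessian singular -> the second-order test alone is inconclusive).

Compute the Hessian H = grad^2 f:
  H = [[-1, 0], [0, 1]]
Verify stationarity: grad f(x*) = H x* + g = (0, 0).
Eigenvalues of H: -1, 1.
Eigenvalues have mixed signs, so H is indefinite -> x* is a saddle point.

saddle


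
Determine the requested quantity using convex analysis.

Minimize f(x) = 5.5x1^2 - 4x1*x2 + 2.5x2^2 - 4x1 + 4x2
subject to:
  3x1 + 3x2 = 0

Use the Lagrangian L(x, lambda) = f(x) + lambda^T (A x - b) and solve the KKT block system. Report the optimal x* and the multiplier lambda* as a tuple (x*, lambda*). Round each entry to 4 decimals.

Form the Lagrangian:
  L(x, lambda) = (1/2) x^T Q x + c^T x + lambda^T (A x - b)
Stationarity (grad_x L = 0): Q x + c + A^T lambda = 0.
Primal feasibility: A x = b.

This gives the KKT block system:
  [ Q   A^T ] [ x     ]   [-c ]
  [ A    0  ] [ lambda ] = [ b ]

Solving the linear system:
  x*      = (0.3333, -0.3333)
  lambda* = (-0.3333)
  f(x*)   = -1.3333

x* = (0.3333, -0.3333), lambda* = (-0.3333)


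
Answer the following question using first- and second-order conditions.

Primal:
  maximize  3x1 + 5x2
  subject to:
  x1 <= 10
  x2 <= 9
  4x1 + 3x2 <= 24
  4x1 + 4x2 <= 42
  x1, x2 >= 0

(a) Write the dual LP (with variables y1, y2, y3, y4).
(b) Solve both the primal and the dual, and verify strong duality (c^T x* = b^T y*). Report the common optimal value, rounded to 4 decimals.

The standard primal-dual pair for 'max c^T x s.t. A x <= b, x >= 0' is:
  Dual:  min b^T y  s.t.  A^T y >= c,  y >= 0.

So the dual LP is:
  minimize  10y1 + 9y2 + 24y3 + 42y4
  subject to:
    y1 + 4y3 + 4y4 >= 3
    y2 + 3y3 + 4y4 >= 5
    y1, y2, y3, y4 >= 0

Solving the primal: x* = (0, 8).
  primal value c^T x* = 40.
Solving the dual: y* = (0, 0, 1.6667, 0).
  dual value b^T y* = 40.
Strong duality: c^T x* = b^T y*. Confirmed.

40


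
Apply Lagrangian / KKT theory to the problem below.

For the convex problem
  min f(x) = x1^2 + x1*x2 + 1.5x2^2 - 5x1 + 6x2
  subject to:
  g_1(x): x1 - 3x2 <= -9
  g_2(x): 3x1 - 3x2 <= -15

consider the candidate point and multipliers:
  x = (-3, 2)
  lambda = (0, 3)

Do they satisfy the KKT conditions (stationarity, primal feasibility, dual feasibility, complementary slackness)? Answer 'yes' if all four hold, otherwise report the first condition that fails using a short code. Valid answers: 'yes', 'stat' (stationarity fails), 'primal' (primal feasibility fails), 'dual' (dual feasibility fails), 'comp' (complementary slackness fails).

Gradient of f: grad f(x) = Q x + c = (-9, 9)
Constraint values g_i(x) = a_i^T x - b_i:
  g_1((-3, 2)) = 0
  g_2((-3, 2)) = 0
Stationarity residual: grad f(x) + sum_i lambda_i a_i = (0, 0)
  -> stationarity OK
Primal feasibility (all g_i <= 0): OK
Dual feasibility (all lambda_i >= 0): OK
Complementary slackness (lambda_i * g_i(x) = 0 for all i): OK

Verdict: yes, KKT holds.

yes


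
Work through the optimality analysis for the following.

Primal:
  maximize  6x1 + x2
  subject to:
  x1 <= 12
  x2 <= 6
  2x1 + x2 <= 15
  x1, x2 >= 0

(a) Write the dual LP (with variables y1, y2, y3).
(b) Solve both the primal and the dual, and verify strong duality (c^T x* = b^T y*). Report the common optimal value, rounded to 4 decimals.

The standard primal-dual pair for 'max c^T x s.t. A x <= b, x >= 0' is:
  Dual:  min b^T y  s.t.  A^T y >= c,  y >= 0.

So the dual LP is:
  minimize  12y1 + 6y2 + 15y3
  subject to:
    y1 + 2y3 >= 6
    y2 + y3 >= 1
    y1, y2, y3 >= 0

Solving the primal: x* = (7.5, 0).
  primal value c^T x* = 45.
Solving the dual: y* = (0, 0, 3).
  dual value b^T y* = 45.
Strong duality: c^T x* = b^T y*. Confirmed.

45


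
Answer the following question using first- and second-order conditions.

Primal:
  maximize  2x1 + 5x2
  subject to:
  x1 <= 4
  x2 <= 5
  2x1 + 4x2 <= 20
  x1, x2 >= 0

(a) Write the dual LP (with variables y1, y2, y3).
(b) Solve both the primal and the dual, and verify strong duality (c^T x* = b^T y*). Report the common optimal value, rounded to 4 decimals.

The standard primal-dual pair for 'max c^T x s.t. A x <= b, x >= 0' is:
  Dual:  min b^T y  s.t.  A^T y >= c,  y >= 0.

So the dual LP is:
  minimize  4y1 + 5y2 + 20y3
  subject to:
    y1 + 2y3 >= 2
    y2 + 4y3 >= 5
    y1, y2, y3 >= 0

Solving the primal: x* = (0, 5).
  primal value c^T x* = 25.
Solving the dual: y* = (0, 0, 1.25).
  dual value b^T y* = 25.
Strong duality: c^T x* = b^T y*. Confirmed.

25


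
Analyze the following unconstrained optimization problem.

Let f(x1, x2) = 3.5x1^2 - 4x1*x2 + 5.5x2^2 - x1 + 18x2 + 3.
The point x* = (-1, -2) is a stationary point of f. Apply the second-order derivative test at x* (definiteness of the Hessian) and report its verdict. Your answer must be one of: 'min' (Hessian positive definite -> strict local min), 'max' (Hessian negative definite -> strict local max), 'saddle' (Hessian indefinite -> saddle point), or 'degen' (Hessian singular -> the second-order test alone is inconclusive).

Compute the Hessian H = grad^2 f:
  H = [[7, -4], [-4, 11]]
Verify stationarity: grad f(x*) = H x* + g = (0, 0).
Eigenvalues of H: 4.5279, 13.4721.
Both eigenvalues > 0, so H is positive definite -> x* is a strict local min.

min


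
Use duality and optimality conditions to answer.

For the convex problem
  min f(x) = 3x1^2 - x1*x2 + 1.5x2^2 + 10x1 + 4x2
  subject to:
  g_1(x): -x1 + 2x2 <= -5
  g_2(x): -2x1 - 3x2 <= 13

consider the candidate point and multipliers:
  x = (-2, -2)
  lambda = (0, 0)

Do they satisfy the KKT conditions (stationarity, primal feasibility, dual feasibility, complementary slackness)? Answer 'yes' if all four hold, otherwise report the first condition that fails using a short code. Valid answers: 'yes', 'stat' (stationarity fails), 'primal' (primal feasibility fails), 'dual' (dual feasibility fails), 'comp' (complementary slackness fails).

Gradient of f: grad f(x) = Q x + c = (0, 0)
Constraint values g_i(x) = a_i^T x - b_i:
  g_1((-2, -2)) = 3
  g_2((-2, -2)) = -3
Stationarity residual: grad f(x) + sum_i lambda_i a_i = (0, 0)
  -> stationarity OK
Primal feasibility (all g_i <= 0): FAILS
Dual feasibility (all lambda_i >= 0): OK
Complementary slackness (lambda_i * g_i(x) = 0 for all i): OK

Verdict: the first failing condition is primal_feasibility -> primal.

primal


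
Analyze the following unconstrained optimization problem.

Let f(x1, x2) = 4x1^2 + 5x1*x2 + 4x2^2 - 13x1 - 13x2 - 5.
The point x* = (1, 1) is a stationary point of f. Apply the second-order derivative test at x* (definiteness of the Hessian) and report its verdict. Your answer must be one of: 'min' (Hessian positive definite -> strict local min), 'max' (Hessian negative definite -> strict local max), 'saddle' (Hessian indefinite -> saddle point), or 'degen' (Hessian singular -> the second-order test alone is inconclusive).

Compute the Hessian H = grad^2 f:
  H = [[8, 5], [5, 8]]
Verify stationarity: grad f(x*) = H x* + g = (0, 0).
Eigenvalues of H: 3, 13.
Both eigenvalues > 0, so H is positive definite -> x* is a strict local min.

min


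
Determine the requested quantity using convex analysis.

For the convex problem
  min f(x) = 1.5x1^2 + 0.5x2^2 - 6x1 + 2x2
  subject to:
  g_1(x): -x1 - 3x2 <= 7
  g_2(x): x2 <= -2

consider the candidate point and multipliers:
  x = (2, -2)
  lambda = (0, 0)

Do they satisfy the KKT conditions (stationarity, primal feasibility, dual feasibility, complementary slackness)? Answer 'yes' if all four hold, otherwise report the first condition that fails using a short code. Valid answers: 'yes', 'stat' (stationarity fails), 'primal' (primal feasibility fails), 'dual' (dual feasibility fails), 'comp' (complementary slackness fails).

Gradient of f: grad f(x) = Q x + c = (0, 0)
Constraint values g_i(x) = a_i^T x - b_i:
  g_1((2, -2)) = -3
  g_2((2, -2)) = 0
Stationarity residual: grad f(x) + sum_i lambda_i a_i = (0, 0)
  -> stationarity OK
Primal feasibility (all g_i <= 0): OK
Dual feasibility (all lambda_i >= 0): OK
Complementary slackness (lambda_i * g_i(x) = 0 for all i): OK

Verdict: yes, KKT holds.

yes


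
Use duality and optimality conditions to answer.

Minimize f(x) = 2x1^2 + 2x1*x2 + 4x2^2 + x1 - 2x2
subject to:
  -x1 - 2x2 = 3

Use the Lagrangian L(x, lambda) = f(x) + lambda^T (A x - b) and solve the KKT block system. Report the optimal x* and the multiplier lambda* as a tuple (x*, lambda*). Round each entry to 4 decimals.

Form the Lagrangian:
  L(x, lambda) = (1/2) x^T Q x + c^T x + lambda^T (A x - b)
Stationarity (grad_x L = 0): Q x + c + A^T lambda = 0.
Primal feasibility: A x = b.

This gives the KKT block system:
  [ Q   A^T ] [ x     ]   [-c ]
  [ A    0  ] [ lambda ] = [ b ]

Solving the linear system:
  x*      = (-1.25, -0.875)
  lambda* = (-5.75)
  f(x*)   = 8.875

x* = (-1.25, -0.875), lambda* = (-5.75)


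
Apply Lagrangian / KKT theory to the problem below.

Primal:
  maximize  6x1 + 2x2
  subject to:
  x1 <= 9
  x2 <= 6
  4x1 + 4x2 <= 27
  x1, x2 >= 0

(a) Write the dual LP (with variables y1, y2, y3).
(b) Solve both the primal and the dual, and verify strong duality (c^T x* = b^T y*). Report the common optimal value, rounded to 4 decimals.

The standard primal-dual pair for 'max c^T x s.t. A x <= b, x >= 0' is:
  Dual:  min b^T y  s.t.  A^T y >= c,  y >= 0.

So the dual LP is:
  minimize  9y1 + 6y2 + 27y3
  subject to:
    y1 + 4y3 >= 6
    y2 + 4y3 >= 2
    y1, y2, y3 >= 0

Solving the primal: x* = (6.75, 0).
  primal value c^T x* = 40.5.
Solving the dual: y* = (0, 0, 1.5).
  dual value b^T y* = 40.5.
Strong duality: c^T x* = b^T y*. Confirmed.

40.5


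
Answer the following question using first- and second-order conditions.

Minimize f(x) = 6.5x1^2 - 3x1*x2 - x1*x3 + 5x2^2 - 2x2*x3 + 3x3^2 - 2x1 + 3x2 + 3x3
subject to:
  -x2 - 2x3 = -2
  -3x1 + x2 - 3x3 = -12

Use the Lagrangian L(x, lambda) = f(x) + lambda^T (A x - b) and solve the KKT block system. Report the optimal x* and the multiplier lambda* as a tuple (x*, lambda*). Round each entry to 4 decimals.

Form the Lagrangian:
  L(x, lambda) = (1/2) x^T Q x + c^T x + lambda^T (A x - b)
Stationarity (grad_x L = 0): Q x + c + A^T lambda = 0.
Primal feasibility: A x = b.

This gives the KKT block system:
  [ Q   A^T ] [ x     ]   [-c ]
  [ A    0  ] [ lambda ] = [ b ]

Solving the linear system:
  x*      = (2.1377, -1.0348, 1.5174)
  lambda* = (-7.6702, 9.1256)
  f(x*)   = 45.6694

x* = (2.1377, -1.0348, 1.5174), lambda* = (-7.6702, 9.1256)


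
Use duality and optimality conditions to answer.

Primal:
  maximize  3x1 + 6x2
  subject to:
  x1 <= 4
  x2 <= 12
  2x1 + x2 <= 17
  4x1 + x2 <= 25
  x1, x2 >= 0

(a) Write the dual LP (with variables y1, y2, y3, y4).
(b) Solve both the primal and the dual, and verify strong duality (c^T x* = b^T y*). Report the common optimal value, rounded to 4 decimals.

The standard primal-dual pair for 'max c^T x s.t. A x <= b, x >= 0' is:
  Dual:  min b^T y  s.t.  A^T y >= c,  y >= 0.

So the dual LP is:
  minimize  4y1 + 12y2 + 17y3 + 25y4
  subject to:
    y1 + 2y3 + 4y4 >= 3
    y2 + y3 + y4 >= 6
    y1, y2, y3, y4 >= 0

Solving the primal: x* = (2.5, 12).
  primal value c^T x* = 79.5.
Solving the dual: y* = (0, 4.5, 1.5, 0).
  dual value b^T y* = 79.5.
Strong duality: c^T x* = b^T y*. Confirmed.

79.5


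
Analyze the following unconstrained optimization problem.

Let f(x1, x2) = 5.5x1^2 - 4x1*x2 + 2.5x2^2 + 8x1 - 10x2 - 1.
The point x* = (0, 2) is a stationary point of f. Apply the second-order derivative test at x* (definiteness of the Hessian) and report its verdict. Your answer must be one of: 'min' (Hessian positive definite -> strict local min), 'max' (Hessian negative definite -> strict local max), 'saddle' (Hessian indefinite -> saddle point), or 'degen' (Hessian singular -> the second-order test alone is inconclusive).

Compute the Hessian H = grad^2 f:
  H = [[11, -4], [-4, 5]]
Verify stationarity: grad f(x*) = H x* + g = (0, 0).
Eigenvalues of H: 3, 13.
Both eigenvalues > 0, so H is positive definite -> x* is a strict local min.

min


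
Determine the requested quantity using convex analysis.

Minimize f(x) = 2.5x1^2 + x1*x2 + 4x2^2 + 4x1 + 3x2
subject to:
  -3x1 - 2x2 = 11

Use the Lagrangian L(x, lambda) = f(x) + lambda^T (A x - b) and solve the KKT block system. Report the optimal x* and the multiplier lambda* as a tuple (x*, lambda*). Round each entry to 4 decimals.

Form the Lagrangian:
  L(x, lambda) = (1/2) x^T Q x + c^T x + lambda^T (A x - b)
Stationarity (grad_x L = 0): Q x + c + A^T lambda = 0.
Primal feasibility: A x = b.

This gives the KKT block system:
  [ Q   A^T ] [ x     ]   [-c ]
  [ A    0  ] [ lambda ] = [ b ]

Solving the linear system:
  x*      = (-3, -1)
  lambda* = (-4)
  f(x*)   = 14.5

x* = (-3, -1), lambda* = (-4)


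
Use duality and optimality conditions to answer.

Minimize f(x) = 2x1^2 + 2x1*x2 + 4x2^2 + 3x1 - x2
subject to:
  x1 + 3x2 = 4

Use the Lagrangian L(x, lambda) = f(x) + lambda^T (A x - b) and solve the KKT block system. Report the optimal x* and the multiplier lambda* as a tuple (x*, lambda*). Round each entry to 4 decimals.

Form the Lagrangian:
  L(x, lambda) = (1/2) x^T Q x + c^T x + lambda^T (A x - b)
Stationarity (grad_x L = 0): Q x + c + A^T lambda = 0.
Primal feasibility: A x = b.

This gives the KKT block system:
  [ Q   A^T ] [ x     ]   [-c ]
  [ A    0  ] [ lambda ] = [ b ]

Solving the linear system:
  x*      = (-0.6875, 1.5625)
  lambda* = (-3.375)
  f(x*)   = 4.9375

x* = (-0.6875, 1.5625), lambda* = (-3.375)


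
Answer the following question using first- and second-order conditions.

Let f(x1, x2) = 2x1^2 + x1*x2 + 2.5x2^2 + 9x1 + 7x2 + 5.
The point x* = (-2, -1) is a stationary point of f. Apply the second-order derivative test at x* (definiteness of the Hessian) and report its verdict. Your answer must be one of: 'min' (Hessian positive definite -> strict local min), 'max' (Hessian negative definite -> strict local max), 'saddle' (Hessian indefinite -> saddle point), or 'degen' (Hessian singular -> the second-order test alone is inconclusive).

Compute the Hessian H = grad^2 f:
  H = [[4, 1], [1, 5]]
Verify stationarity: grad f(x*) = H x* + g = (0, 0).
Eigenvalues of H: 3.382, 5.618.
Both eigenvalues > 0, so H is positive definite -> x* is a strict local min.

min


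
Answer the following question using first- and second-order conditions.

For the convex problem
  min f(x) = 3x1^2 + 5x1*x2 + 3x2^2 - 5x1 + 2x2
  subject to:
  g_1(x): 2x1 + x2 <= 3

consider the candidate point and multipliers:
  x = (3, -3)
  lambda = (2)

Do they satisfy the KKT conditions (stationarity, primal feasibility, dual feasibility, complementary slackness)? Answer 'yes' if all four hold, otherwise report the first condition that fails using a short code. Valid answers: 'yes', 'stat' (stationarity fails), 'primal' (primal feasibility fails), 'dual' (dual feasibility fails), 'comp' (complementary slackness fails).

Gradient of f: grad f(x) = Q x + c = (-2, -1)
Constraint values g_i(x) = a_i^T x - b_i:
  g_1((3, -3)) = 0
Stationarity residual: grad f(x) + sum_i lambda_i a_i = (2, 1)
  -> stationarity FAILS
Primal feasibility (all g_i <= 0): OK
Dual feasibility (all lambda_i >= 0): OK
Complementary slackness (lambda_i * g_i(x) = 0 for all i): OK

Verdict: the first failing condition is stationarity -> stat.

stat


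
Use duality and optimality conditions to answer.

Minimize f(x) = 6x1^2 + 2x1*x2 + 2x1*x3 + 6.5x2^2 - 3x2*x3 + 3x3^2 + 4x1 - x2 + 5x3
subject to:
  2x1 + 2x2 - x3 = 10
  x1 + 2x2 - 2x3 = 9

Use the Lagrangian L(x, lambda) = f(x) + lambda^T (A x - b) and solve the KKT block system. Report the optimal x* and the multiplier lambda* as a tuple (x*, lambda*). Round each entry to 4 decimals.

Form the Lagrangian:
  L(x, lambda) = (1/2) x^T Q x + c^T x + lambda^T (A x - b)
Stationarity (grad_x L = 0): Q x + c + A^T lambda = 0.
Primal feasibility: A x = b.

This gives the KKT block system:
  [ Q   A^T ] [ x     ]   [-c ]
  [ A    0  ] [ lambda ] = [ b ]

Solving the linear system:
  x*      = (2.7876, 1.3186, -1.7876)
  lambda* = (-22.9735, 9.4336)
  f(x*)   = 72.8628

x* = (2.7876, 1.3186, -1.7876), lambda* = (-22.9735, 9.4336)


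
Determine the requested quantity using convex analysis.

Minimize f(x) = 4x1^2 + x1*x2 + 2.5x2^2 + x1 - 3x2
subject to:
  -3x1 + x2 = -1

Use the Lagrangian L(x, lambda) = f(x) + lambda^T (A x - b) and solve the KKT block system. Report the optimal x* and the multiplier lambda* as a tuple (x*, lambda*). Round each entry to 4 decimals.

Form the Lagrangian:
  L(x, lambda) = (1/2) x^T Q x + c^T x + lambda^T (A x - b)
Stationarity (grad_x L = 0): Q x + c + A^T lambda = 0.
Primal feasibility: A x = b.

This gives the KKT block system:
  [ Q   A^T ] [ x     ]   [-c ]
  [ A    0  ] [ lambda ] = [ b ]

Solving the linear system:
  x*      = (0.4068, 0.2203)
  lambda* = (1.4915)
  f(x*)   = 0.6186

x* = (0.4068, 0.2203), lambda* = (1.4915)


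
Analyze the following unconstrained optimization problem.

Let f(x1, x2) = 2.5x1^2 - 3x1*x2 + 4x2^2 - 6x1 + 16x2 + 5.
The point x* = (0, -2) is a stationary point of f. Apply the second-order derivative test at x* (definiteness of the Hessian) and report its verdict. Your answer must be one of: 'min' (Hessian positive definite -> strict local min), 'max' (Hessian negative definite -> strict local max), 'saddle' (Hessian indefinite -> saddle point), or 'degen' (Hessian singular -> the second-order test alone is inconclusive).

Compute the Hessian H = grad^2 f:
  H = [[5, -3], [-3, 8]]
Verify stationarity: grad f(x*) = H x* + g = (0, 0).
Eigenvalues of H: 3.1459, 9.8541.
Both eigenvalues > 0, so H is positive definite -> x* is a strict local min.

min


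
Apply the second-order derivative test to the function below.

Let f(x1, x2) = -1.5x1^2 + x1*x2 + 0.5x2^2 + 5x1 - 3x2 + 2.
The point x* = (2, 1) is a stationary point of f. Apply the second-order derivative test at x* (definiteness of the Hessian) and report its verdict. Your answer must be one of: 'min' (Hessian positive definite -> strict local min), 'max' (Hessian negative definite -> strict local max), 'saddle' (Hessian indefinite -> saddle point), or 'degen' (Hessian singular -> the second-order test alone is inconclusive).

Compute the Hessian H = grad^2 f:
  H = [[-3, 1], [1, 1]]
Verify stationarity: grad f(x*) = H x* + g = (0, 0).
Eigenvalues of H: -3.2361, 1.2361.
Eigenvalues have mixed signs, so H is indefinite -> x* is a saddle point.

saddle


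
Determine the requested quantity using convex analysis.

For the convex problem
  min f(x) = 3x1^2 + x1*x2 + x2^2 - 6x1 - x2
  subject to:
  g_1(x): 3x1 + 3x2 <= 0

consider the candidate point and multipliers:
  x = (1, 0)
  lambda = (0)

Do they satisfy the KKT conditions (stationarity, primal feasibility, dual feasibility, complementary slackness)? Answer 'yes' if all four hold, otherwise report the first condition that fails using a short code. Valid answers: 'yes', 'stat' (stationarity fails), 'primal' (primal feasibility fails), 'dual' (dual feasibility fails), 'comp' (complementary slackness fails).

Gradient of f: grad f(x) = Q x + c = (0, 0)
Constraint values g_i(x) = a_i^T x - b_i:
  g_1((1, 0)) = 3
Stationarity residual: grad f(x) + sum_i lambda_i a_i = (0, 0)
  -> stationarity OK
Primal feasibility (all g_i <= 0): FAILS
Dual feasibility (all lambda_i >= 0): OK
Complementary slackness (lambda_i * g_i(x) = 0 for all i): OK

Verdict: the first failing condition is primal_feasibility -> primal.

primal


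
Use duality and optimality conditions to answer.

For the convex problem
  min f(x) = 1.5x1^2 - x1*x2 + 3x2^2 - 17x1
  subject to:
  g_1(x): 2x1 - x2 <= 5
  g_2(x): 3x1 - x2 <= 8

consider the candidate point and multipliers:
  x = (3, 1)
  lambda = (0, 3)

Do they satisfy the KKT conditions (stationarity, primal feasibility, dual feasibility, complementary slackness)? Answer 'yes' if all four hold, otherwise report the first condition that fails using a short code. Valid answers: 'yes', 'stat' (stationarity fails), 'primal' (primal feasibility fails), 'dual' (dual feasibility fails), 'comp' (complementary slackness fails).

Gradient of f: grad f(x) = Q x + c = (-9, 3)
Constraint values g_i(x) = a_i^T x - b_i:
  g_1((3, 1)) = 0
  g_2((3, 1)) = 0
Stationarity residual: grad f(x) + sum_i lambda_i a_i = (0, 0)
  -> stationarity OK
Primal feasibility (all g_i <= 0): OK
Dual feasibility (all lambda_i >= 0): OK
Complementary slackness (lambda_i * g_i(x) = 0 for all i): OK

Verdict: yes, KKT holds.

yes


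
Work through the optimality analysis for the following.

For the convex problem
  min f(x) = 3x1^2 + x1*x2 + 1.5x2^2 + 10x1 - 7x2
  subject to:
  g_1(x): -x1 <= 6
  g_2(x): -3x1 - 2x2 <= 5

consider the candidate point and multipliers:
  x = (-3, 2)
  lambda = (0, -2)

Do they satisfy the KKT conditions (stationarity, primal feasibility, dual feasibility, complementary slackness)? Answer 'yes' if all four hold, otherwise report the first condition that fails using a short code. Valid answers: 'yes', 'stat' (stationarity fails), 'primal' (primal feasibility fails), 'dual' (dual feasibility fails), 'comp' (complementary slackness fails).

Gradient of f: grad f(x) = Q x + c = (-6, -4)
Constraint values g_i(x) = a_i^T x - b_i:
  g_1((-3, 2)) = -3
  g_2((-3, 2)) = 0
Stationarity residual: grad f(x) + sum_i lambda_i a_i = (0, 0)
  -> stationarity OK
Primal feasibility (all g_i <= 0): OK
Dual feasibility (all lambda_i >= 0): FAILS
Complementary slackness (lambda_i * g_i(x) = 0 for all i): OK

Verdict: the first failing condition is dual_feasibility -> dual.

dual


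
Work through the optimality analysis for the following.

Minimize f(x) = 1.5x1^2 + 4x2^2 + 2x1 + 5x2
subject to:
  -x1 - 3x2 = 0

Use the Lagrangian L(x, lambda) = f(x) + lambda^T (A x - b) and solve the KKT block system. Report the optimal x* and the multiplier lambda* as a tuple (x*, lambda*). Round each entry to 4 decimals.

Form the Lagrangian:
  L(x, lambda) = (1/2) x^T Q x + c^T x + lambda^T (A x - b)
Stationarity (grad_x L = 0): Q x + c + A^T lambda = 0.
Primal feasibility: A x = b.

This gives the KKT block system:
  [ Q   A^T ] [ x     ]   [-c ]
  [ A    0  ] [ lambda ] = [ b ]

Solving the linear system:
  x*      = (-0.0857, 0.0286)
  lambda* = (1.7429)
  f(x*)   = -0.0143

x* = (-0.0857, 0.0286), lambda* = (1.7429)


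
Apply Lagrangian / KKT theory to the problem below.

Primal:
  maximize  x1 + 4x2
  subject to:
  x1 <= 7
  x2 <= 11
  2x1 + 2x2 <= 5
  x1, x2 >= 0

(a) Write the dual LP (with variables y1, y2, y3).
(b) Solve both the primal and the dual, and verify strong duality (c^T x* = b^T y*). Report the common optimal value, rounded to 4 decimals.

The standard primal-dual pair for 'max c^T x s.t. A x <= b, x >= 0' is:
  Dual:  min b^T y  s.t.  A^T y >= c,  y >= 0.

So the dual LP is:
  minimize  7y1 + 11y2 + 5y3
  subject to:
    y1 + 2y3 >= 1
    y2 + 2y3 >= 4
    y1, y2, y3 >= 0

Solving the primal: x* = (0, 2.5).
  primal value c^T x* = 10.
Solving the dual: y* = (0, 0, 2).
  dual value b^T y* = 10.
Strong duality: c^T x* = b^T y*. Confirmed.

10


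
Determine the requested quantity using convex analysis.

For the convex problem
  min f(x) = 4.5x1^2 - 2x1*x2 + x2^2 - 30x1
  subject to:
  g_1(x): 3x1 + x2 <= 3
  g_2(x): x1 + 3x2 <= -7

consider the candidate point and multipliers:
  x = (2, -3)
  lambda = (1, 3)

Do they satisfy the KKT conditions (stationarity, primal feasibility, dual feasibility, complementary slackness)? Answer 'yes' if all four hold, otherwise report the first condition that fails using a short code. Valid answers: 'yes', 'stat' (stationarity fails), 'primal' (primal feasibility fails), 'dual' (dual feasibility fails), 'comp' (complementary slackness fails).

Gradient of f: grad f(x) = Q x + c = (-6, -10)
Constraint values g_i(x) = a_i^T x - b_i:
  g_1((2, -3)) = 0
  g_2((2, -3)) = 0
Stationarity residual: grad f(x) + sum_i lambda_i a_i = (0, 0)
  -> stationarity OK
Primal feasibility (all g_i <= 0): OK
Dual feasibility (all lambda_i >= 0): OK
Complementary slackness (lambda_i * g_i(x) = 0 for all i): OK

Verdict: yes, KKT holds.

yes


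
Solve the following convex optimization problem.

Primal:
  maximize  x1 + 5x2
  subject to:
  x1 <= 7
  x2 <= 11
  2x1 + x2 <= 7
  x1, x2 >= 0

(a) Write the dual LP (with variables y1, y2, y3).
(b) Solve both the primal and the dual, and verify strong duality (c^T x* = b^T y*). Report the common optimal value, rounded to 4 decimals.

The standard primal-dual pair for 'max c^T x s.t. A x <= b, x >= 0' is:
  Dual:  min b^T y  s.t.  A^T y >= c,  y >= 0.

So the dual LP is:
  minimize  7y1 + 11y2 + 7y3
  subject to:
    y1 + 2y3 >= 1
    y2 + y3 >= 5
    y1, y2, y3 >= 0

Solving the primal: x* = (0, 7).
  primal value c^T x* = 35.
Solving the dual: y* = (0, 0, 5).
  dual value b^T y* = 35.
Strong duality: c^T x* = b^T y*. Confirmed.

35


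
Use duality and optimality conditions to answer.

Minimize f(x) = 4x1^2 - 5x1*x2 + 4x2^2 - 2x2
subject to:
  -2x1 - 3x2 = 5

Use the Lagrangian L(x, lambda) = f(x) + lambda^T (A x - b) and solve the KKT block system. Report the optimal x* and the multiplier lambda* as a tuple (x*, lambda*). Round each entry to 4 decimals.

Form the Lagrangian:
  L(x, lambda) = (1/2) x^T Q x + c^T x + lambda^T (A x - b)
Stationarity (grad_x L = 0): Q x + c + A^T lambda = 0.
Primal feasibility: A x = b.

This gives the KKT block system:
  [ Q   A^T ] [ x     ]   [-c ]
  [ A    0  ] [ lambda ] = [ b ]

Solving the linear system:
  x*      = (-1.0183, -0.9878)
  lambda* = (-1.6037)
  f(x*)   = 4.997

x* = (-1.0183, -0.9878), lambda* = (-1.6037)


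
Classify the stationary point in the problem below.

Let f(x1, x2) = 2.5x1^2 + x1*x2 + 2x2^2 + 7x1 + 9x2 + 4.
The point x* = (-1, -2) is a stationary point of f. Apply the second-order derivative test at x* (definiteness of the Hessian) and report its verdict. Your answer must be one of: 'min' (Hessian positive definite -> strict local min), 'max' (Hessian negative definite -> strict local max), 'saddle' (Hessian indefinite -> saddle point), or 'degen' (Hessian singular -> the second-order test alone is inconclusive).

Compute the Hessian H = grad^2 f:
  H = [[5, 1], [1, 4]]
Verify stationarity: grad f(x*) = H x* + g = (0, 0).
Eigenvalues of H: 3.382, 5.618.
Both eigenvalues > 0, so H is positive definite -> x* is a strict local min.

min


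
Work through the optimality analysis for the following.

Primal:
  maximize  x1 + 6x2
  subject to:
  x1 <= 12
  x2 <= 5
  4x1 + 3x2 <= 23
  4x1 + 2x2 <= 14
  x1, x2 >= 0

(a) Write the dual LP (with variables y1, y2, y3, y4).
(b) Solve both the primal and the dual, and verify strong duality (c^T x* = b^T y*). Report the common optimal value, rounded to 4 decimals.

The standard primal-dual pair for 'max c^T x s.t. A x <= b, x >= 0' is:
  Dual:  min b^T y  s.t.  A^T y >= c,  y >= 0.

So the dual LP is:
  minimize  12y1 + 5y2 + 23y3 + 14y4
  subject to:
    y1 + 4y3 + 4y4 >= 1
    y2 + 3y3 + 2y4 >= 6
    y1, y2, y3, y4 >= 0

Solving the primal: x* = (1, 5).
  primal value c^T x* = 31.
Solving the dual: y* = (0, 5.5, 0, 0.25).
  dual value b^T y* = 31.
Strong duality: c^T x* = b^T y*. Confirmed.

31


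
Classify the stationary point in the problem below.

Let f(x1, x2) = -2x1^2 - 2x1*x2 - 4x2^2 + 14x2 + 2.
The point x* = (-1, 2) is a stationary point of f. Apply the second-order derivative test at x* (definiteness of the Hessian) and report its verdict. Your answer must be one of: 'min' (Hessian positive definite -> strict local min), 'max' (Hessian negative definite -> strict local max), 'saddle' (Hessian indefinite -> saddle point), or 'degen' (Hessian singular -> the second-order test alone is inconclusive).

Compute the Hessian H = grad^2 f:
  H = [[-4, -2], [-2, -8]]
Verify stationarity: grad f(x*) = H x* + g = (0, 0).
Eigenvalues of H: -8.8284, -3.1716.
Both eigenvalues < 0, so H is negative definite -> x* is a strict local max.

max


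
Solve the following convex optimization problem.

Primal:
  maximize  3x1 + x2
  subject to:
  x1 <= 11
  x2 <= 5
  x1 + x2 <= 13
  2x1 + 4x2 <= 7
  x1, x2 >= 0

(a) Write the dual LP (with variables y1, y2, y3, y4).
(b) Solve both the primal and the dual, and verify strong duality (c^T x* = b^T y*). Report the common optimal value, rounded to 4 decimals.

The standard primal-dual pair for 'max c^T x s.t. A x <= b, x >= 0' is:
  Dual:  min b^T y  s.t.  A^T y >= c,  y >= 0.

So the dual LP is:
  minimize  11y1 + 5y2 + 13y3 + 7y4
  subject to:
    y1 + y3 + 2y4 >= 3
    y2 + y3 + 4y4 >= 1
    y1, y2, y3, y4 >= 0

Solving the primal: x* = (3.5, 0).
  primal value c^T x* = 10.5.
Solving the dual: y* = (0, 0, 0, 1.5).
  dual value b^T y* = 10.5.
Strong duality: c^T x* = b^T y*. Confirmed.

10.5


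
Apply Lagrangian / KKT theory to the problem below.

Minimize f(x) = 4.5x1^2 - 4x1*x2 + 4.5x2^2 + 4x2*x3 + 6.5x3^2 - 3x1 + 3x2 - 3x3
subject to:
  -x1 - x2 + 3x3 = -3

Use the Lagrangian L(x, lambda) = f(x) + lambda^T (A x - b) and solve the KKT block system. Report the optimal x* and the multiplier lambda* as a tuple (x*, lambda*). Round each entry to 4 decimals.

Form the Lagrangian:
  L(x, lambda) = (1/2) x^T Q x + c^T x + lambda^T (A x - b)
Stationarity (grad_x L = 0): Q x + c + A^T lambda = 0.
Primal feasibility: A x = b.

This gives the KKT block system:
  [ Q   A^T ] [ x     ]   [-c ]
  [ A    0  ] [ lambda ] = [ b ]

Solving the linear system:
  x*      = (0.8638, 0.5636, -0.5242)
  lambda* = (2.5201)
  f(x*)   = 4.1161

x* = (0.8638, 0.5636, -0.5242), lambda* = (2.5201)


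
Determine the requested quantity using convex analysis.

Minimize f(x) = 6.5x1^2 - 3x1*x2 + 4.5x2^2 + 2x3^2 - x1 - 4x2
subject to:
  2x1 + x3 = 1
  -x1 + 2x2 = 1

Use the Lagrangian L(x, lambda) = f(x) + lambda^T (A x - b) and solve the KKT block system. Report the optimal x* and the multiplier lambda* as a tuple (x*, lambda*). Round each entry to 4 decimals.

Form the Lagrangian:
  L(x, lambda) = (1/2) x^T Q x + c^T x + lambda^T (A x - b)
Stationarity (grad_x L = 0): Q x + c + A^T lambda = 0.
Primal feasibility: A x = b.

This gives the KKT block system:
  [ Q   A^T ] [ x     ]   [-c ]
  [ A    0  ] [ lambda ] = [ b ]

Solving the linear system:
  x*      = (0.3628, 0.6814, 0.2743)
  lambda* = (-1.0973, -0.5221)
  f(x*)   = -0.7345

x* = (0.3628, 0.6814, 0.2743), lambda* = (-1.0973, -0.5221)


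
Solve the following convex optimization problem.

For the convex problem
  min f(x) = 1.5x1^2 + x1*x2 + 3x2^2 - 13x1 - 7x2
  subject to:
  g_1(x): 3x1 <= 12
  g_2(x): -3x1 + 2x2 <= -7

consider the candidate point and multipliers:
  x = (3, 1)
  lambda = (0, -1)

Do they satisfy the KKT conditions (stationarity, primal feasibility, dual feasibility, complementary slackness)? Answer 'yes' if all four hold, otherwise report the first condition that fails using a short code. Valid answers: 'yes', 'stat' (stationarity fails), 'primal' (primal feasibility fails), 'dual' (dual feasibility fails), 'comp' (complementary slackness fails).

Gradient of f: grad f(x) = Q x + c = (-3, 2)
Constraint values g_i(x) = a_i^T x - b_i:
  g_1((3, 1)) = -3
  g_2((3, 1)) = 0
Stationarity residual: grad f(x) + sum_i lambda_i a_i = (0, 0)
  -> stationarity OK
Primal feasibility (all g_i <= 0): OK
Dual feasibility (all lambda_i >= 0): FAILS
Complementary slackness (lambda_i * g_i(x) = 0 for all i): OK

Verdict: the first failing condition is dual_feasibility -> dual.

dual


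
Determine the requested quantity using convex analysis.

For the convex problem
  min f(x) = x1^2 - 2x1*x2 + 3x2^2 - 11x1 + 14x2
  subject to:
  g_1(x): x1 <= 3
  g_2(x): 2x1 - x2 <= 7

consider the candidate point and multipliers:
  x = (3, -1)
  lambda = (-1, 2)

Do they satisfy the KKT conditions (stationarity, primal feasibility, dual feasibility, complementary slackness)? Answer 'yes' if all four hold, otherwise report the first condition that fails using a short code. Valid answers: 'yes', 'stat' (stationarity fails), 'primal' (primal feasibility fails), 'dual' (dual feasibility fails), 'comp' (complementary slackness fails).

Gradient of f: grad f(x) = Q x + c = (-3, 2)
Constraint values g_i(x) = a_i^T x - b_i:
  g_1((3, -1)) = 0
  g_2((3, -1)) = 0
Stationarity residual: grad f(x) + sum_i lambda_i a_i = (0, 0)
  -> stationarity OK
Primal feasibility (all g_i <= 0): OK
Dual feasibility (all lambda_i >= 0): FAILS
Complementary slackness (lambda_i * g_i(x) = 0 for all i): OK

Verdict: the first failing condition is dual_feasibility -> dual.

dual


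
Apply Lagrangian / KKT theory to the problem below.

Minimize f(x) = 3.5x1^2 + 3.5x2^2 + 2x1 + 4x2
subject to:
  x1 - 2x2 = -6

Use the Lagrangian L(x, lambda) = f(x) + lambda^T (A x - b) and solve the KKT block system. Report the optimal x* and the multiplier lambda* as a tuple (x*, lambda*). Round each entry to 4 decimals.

Form the Lagrangian:
  L(x, lambda) = (1/2) x^T Q x + c^T x + lambda^T (A x - b)
Stationarity (grad_x L = 0): Q x + c + A^T lambda = 0.
Primal feasibility: A x = b.

This gives the KKT block system:
  [ Q   A^T ] [ x     ]   [-c ]
  [ A    0  ] [ lambda ] = [ b ]

Solving the linear system:
  x*      = (-1.6571, 2.1714)
  lambda* = (9.6)
  f(x*)   = 31.4857

x* = (-1.6571, 2.1714), lambda* = (9.6)
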